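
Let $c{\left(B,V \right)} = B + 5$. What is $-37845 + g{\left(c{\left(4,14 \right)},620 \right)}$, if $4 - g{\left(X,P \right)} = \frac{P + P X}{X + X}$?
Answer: $- \frac{343669}{9} \approx -38185.0$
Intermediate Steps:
$c{\left(B,V \right)} = 5 + B$
$g{\left(X,P \right)} = 4 - \frac{P + P X}{2 X}$ ($g{\left(X,P \right)} = 4 - \frac{P + P X}{X + X} = 4 - \frac{P + P X}{2 X}$)
$-37845 + g{\left(c{\left(4,14 \right)},620 \right)} = -37845 - \left(306 + \frac{310}{5 + 4}\right) = -37845 - \left(306 + \frac{310}{9}\right) = -37845 - \frac{3064}{9} = - \frac{343669}{9}$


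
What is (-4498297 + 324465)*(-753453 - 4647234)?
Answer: 22541560222584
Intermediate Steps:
(-4498297 + 324465)*(-753453 - 4647234) = -4173832*(-5400687) = 22541560222584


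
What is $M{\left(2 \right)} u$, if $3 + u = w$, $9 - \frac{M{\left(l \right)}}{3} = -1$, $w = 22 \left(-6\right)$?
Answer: $-4050$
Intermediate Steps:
$w = -132$
$M{\left(l \right)} = 30$ ($M{\left(l \right)} = 27 - -3 = 27 + 3 = 30$)
$u = -135$ ($u = -3 - 132 = -135$)
$M{\left(2 \right)} u = 30 \left(-135\right) = -4050$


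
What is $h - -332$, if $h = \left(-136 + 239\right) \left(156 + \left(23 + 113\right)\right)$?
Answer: $30408$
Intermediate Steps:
$h = 30076$ ($h = 103 \left(156 + 136\right) = 103 \cdot 292 = 30076$)
$h - -332 = 30076 - -332 = 30076 + 332 = 30408$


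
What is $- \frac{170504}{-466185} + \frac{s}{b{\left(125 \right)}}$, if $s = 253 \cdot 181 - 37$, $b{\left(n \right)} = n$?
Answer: $\frac{4270414772}{11654625} \approx 366.41$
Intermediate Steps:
$s = 45756$ ($s = 45793 - 37 = 45756$)
$- \frac{170504}{-466185} + \frac{s}{b{\left(125 \right)}} = - \frac{170504}{-466185} + \frac{45756}{125} = \left(-170504\right) \left(- \frac{1}{466185}\right) + 45756 \cdot \frac{1}{125} = \frac{170504}{466185} + \frac{45756}{125} = \frac{4270414772}{11654625}$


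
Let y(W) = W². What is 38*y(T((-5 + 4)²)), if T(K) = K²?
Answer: 38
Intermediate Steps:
38*y(T((-5 + 4)²)) = 38*(((-5 + 4)²)²)² = 38*(((-1)²)²)² = 38*(1²)² = 38*1² = 38*1 = 38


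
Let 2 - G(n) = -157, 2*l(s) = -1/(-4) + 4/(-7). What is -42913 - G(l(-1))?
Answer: -43072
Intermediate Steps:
l(s) = -9/56 (l(s) = (-1/(-4) + 4/(-7))/2 = (-1*(-1/4) + 4*(-1/7))/2 = (1/4 - 4/7)/2 = (1/2)*(-9/28) = -9/56)
G(n) = 159 (G(n) = 2 - 1*(-157) = 2 + 157 = 159)
-42913 - G(l(-1)) = -42913 - 1*159 = -42913 - 159 = -43072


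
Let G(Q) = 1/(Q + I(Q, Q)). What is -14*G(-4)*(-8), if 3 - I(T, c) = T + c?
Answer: 16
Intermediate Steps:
I(T, c) = 3 - T - c (I(T, c) = 3 - (T + c) = 3 + (-T - c) = 3 - T - c)
G(Q) = 1/(3 - Q) (G(Q) = 1/(Q + (3 - Q - Q)) = 1/(Q + (3 - 2*Q)) = 1/(3 - Q))
-14*G(-4)*(-8) = -14/(3 - 1*(-4))*(-8) = -14/(3 + 4)*(-8) = -14/7*(-8) = -14*⅐*(-8) = -2*(-8) = 16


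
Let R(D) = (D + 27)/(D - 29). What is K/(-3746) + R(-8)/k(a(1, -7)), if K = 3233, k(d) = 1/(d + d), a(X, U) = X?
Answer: -261969/138602 ≈ -1.8901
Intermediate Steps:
k(d) = 1/(2*d)
R(D) = (27 + D)/(-29 + D)
K/(-3746) + R(-8)/k(a(1, -7)) = 3233/(-3746) + ((27 - 8)/(-29 - 8))/(((½)/1)) = 3233*(-1/3746) + (19/(-37))/(((½)*1)) = -3233/3746 + (-1/37*19)/(½) = -3233/3746 - 19/37*2 = -3233/3746 - 38/37 = -261969/138602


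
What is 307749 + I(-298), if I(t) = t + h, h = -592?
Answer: 306859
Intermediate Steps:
I(t) = -592 + t (I(t) = t - 592 = -592 + t)
307749 + I(-298) = 307749 + (-592 - 298) = 307749 - 890 = 306859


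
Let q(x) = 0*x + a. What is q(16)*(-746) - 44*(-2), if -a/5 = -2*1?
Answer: -7372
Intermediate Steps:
a = 10 (a = -(-10) = -5*(-2) = 10)
q(x) = 10 (q(x) = 0*x + 10 = 0 + 10 = 10)
q(16)*(-746) - 44*(-2) = 10*(-746) - 44*(-2) = -7460 + 88 = -7372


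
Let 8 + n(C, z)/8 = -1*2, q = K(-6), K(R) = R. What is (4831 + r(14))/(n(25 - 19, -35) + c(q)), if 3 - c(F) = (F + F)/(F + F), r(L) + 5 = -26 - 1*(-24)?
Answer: -804/13 ≈ -61.846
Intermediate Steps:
q = -6
n(C, z) = -80 (n(C, z) = -64 + 8*(-1*2) = -64 + 8*(-2) = -64 - 16 = -80)
r(L) = -7 (r(L) = -5 + (-26 - 1*(-24)) = -5 + (-26 + 24) = -5 - 2 = -7)
c(F) = 2 (c(F) = 3 - (F + F)/(F + F) = 3 - 2*F/(2*F) = 3 - 2*F*1/(2*F) = 3 - 1*1 = 3 - 1 = 2)
(4831 + r(14))/(n(25 - 19, -35) + c(q)) = (4831 - 7)/(-80 + 2) = 4824/(-78) = 4824*(-1/78) = -804/13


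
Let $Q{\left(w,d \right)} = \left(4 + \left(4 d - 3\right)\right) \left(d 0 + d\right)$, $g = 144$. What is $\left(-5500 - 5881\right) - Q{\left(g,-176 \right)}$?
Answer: $-135109$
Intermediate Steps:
$Q{\left(w,d \right)} = d \left(1 + 4 d\right)$ ($Q{\left(w,d \right)} = \left(4 + \left(-3 + 4 d\right)\right) \left(0 + d\right) = \left(1 + 4 d\right) d = d \left(1 + 4 d\right)$)
$\left(-5500 - 5881\right) - Q{\left(g,-176 \right)} = \left(-5500 - 5881\right) - - 176 \left(1 + 4 \left(-176\right)\right) = \left(-5500 - 5881\right) - - 176 \left(1 - 704\right) = -11381 - \left(-176\right) \left(-703\right) = -11381 - 123728 = -135109$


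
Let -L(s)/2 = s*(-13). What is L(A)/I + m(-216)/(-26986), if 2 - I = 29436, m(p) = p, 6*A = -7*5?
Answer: 15675931/1191458886 ≈ 0.013157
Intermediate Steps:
A = -35/6 (A = (-7*5)/6 = (1/6)*(-35) = -35/6 ≈ -5.8333)
L(s) = 26*s (L(s) = -2*s*(-13) = -(-26)*s = 26*s)
I = -29434 (I = 2 - 1*29436 = 2 - 29436 = -29434)
L(A)/I + m(-216)/(-26986) = (26*(-35/6))/(-29434) - 216/(-26986) = -455/3*(-1/29434) - 216*(-1/26986) = 455/88302 + 108/13493 = 15675931/1191458886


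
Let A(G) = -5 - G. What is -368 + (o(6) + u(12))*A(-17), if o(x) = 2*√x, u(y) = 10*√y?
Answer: -368 + 24*√6 + 240*√3 ≈ 106.48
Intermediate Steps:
-368 + (o(6) + u(12))*A(-17) = -368 + (2*√6 + 10*√12)*(-5 - 1*(-17)) = -368 + (2*√6 + 10*(2*√3))*(-5 + 17) = -368 + (2*√6 + 20*√3)*12 = -368 + (24*√6 + 240*√3) = -368 + 24*√6 + 240*√3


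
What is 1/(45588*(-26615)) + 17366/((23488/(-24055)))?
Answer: -63356646395800511/3562321084320 ≈ -17785.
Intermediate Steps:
1/(45588*(-26615)) + 17366/((23488/(-24055))) = (1/45588)*(-1/26615) + 17366/((23488*(-1/24055))) = -1/1213324620 + 17366/(-23488/24055) = -1/1213324620 + 17366*(-24055/23488) = -1/1213324620 - 208869565/11744 = -63356646395800511/3562321084320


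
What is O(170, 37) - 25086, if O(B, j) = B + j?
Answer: -24879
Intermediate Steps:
O(170, 37) - 25086 = (170 + 37) - 25086 = 207 - 25086 = -24879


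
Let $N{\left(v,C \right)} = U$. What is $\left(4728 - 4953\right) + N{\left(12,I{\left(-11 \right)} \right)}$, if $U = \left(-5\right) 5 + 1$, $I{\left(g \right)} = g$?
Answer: $-249$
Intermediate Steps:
$U = -24$ ($U = -25 + 1 = -24$)
$N{\left(v,C \right)} = -24$
$\left(4728 - 4953\right) + N{\left(12,I{\left(-11 \right)} \right)} = \left(4728 - 4953\right) - 24 = -225 - 24 = -249$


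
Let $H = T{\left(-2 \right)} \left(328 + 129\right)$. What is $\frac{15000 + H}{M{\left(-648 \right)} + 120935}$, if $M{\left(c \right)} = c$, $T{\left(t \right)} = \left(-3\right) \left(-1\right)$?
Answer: $\frac{16371}{120287} \approx 0.1361$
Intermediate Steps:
$T{\left(t \right)} = 3$
$H = 1371$ ($H = 3 \left(328 + 129\right) = 3 \cdot 457 = 1371$)
$\frac{15000 + H}{M{\left(-648 \right)} + 120935} = \frac{15000 + 1371}{-648 + 120935} = \frac{16371}{120287}$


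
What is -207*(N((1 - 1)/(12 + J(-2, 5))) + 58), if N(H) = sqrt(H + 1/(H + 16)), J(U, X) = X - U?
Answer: -48231/4 ≈ -12058.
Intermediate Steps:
N(H) = sqrt(H + 1/(16 + H))
-207*(N((1 - 1)/(12 + J(-2, 5))) + 58) = -207*(sqrt((1 + ((1 - 1)/(12 + (5 - 1*(-2))))*(16 + (1 - 1)/(12 + (5 - 1*(-2)))))/(16 + (1 - 1)/(12 + (5 - 1*(-2))))) + 58) = -207*(sqrt((1 + (0/(12 + (5 + 2)))*(16 + 0/(12 + (5 + 2))))/(16 + 0/(12 + (5 + 2)))) + 58) = -207*(sqrt((1 + (0/(12 + 7))*(16 + 0/(12 + 7)))/(16 + 0/(12 + 7))) + 58) = -207*(sqrt((1 + (0/19)*(16 + 0/19))/(16 + 0/19)) + 58) = -207*(sqrt((1 + (0*(1/19))*(16 + 0*(1/19)))/(16 + 0*(1/19))) + 58) = -207*(sqrt((1 + 0*(16 + 0))/(16 + 0)) + 58) = -207*(sqrt((1 + 0*16)/16) + 58) = -207*(sqrt((1 + 0)/16) + 58) = -207*(sqrt((1/16)*1) + 58) = -207*(sqrt(1/16) + 58) = -207*(1/4 + 58) = -207*233/4 = -48231/4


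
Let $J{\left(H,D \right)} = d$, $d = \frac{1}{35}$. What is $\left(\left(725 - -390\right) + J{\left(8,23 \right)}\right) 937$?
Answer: $\frac{36567362}{35} \approx 1.0448 \cdot 10^{6}$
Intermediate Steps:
$d = \frac{1}{35} \approx 0.028571$
$J{\left(H,D \right)} = \frac{1}{35}$
$\left(\left(725 - -390\right) + J{\left(8,23 \right)}\right) 937 = \left(\left(725 - -390\right) + \frac{1}{35}\right) 937 = \left(\left(725 + 390\right) + \frac{1}{35}\right) 937 = \left(1115 + \frac{1}{35}\right) 937 = \frac{39026}{35} \cdot 937 = \frac{36567362}{35}$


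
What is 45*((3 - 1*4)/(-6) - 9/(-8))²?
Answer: 4805/64 ≈ 75.078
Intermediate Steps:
45*((3 - 1*4)/(-6) - 9/(-8))² = 45*((3 - 4)*(-⅙) - 9*(-⅛))² = 45*(-1*(-⅙) + 9/8)² = 45*(⅙ + 9/8)² = 45*(31/24)² = 45*(961/576) = 4805/64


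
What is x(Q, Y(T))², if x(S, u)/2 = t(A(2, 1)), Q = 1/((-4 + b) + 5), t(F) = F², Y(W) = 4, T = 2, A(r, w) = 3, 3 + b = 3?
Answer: 324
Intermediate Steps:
b = 0 (b = -3 + 3 = 0)
Q = 1 (Q = 1/((-4 + 0) + 5) = 1/(-4 + 5) = 1/1 = 1)
x(S, u) = 18 (x(S, u) = 2*3² = 2*9 = 18)
x(Q, Y(T))² = 18² = 324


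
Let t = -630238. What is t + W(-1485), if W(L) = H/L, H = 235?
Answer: -187180733/297 ≈ -6.3024e+5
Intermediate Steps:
W(L) = 235/L
t + W(-1485) = -630238 + 235/(-1485) = -630238 + 235*(-1/1485) = -630238 - 47/297 = -187180733/297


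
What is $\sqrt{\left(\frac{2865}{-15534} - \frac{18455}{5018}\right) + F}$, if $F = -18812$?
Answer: $\frac{i \sqrt{793943407989477057}}{6495801} \approx 137.17 i$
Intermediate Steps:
$\sqrt{\left(\frac{2865}{-15534} - \frac{18455}{5018}\right) + F} = \sqrt{\left(\frac{2865}{-15534} - \frac{18455}{5018}\right) - 18812} = \sqrt{\left(2865 \left(- \frac{1}{15534}\right) - \frac{18455}{5018}\right) - 18812} = \sqrt{\left(- \frac{955}{5178} - \frac{18455}{5018}\right) - 18812} = \sqrt{- \frac{25088045}{6495801} - 18812} = \sqrt{- \frac{122224096457}{6495801}} = \frac{i \sqrt{793943407989477057}}{6495801}$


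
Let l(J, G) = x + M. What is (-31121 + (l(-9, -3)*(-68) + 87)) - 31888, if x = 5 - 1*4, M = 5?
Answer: -63330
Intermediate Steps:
x = 1 (x = 5 - 4 = 1)
l(J, G) = 6 (l(J, G) = 1 + 5 = 6)
(-31121 + (l(-9, -3)*(-68) + 87)) - 31888 = (-31121 + (6*(-68) + 87)) - 31888 = (-31121 + (-408 + 87)) - 31888 = (-31121 - 321) - 31888 = -31442 - 31888 = -63330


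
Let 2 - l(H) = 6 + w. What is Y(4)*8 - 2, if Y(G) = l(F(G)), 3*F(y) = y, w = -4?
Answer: -2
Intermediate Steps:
F(y) = y/3
l(H) = 0 (l(H) = 2 - (6 - 4) = 2 - 1*2 = 2 - 2 = 0)
Y(G) = 0
Y(4)*8 - 2 = 0*8 - 2 = 0 - 2 = -2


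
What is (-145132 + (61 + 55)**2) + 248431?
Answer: 116755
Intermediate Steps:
(-145132 + (61 + 55)**2) + 248431 = (-145132 + 116**2) + 248431 = (-145132 + 13456) + 248431 = -131676 + 248431 = 116755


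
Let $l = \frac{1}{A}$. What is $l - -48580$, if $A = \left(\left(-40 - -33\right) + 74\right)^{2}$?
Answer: $\frac{218075621}{4489} \approx 48580.0$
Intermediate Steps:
$A = 4489$ ($A = \left(\left(-40 + 33\right) + 74\right)^{2} = \left(-7 + 74\right)^{2} = 67^{2} = 4489$)
$l = \frac{1}{4489} \approx 0.00022277$
$l - -48580 = \frac{1}{4489} - -48580 = \frac{1}{4489} + 48580 = \frac{218075621}{4489}$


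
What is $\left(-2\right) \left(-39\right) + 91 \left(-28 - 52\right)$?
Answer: $-7202$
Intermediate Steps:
$\left(-2\right) \left(-39\right) + 91 \left(-28 - 52\right) = 78 + 91 \left(-80\right) = 78 - 7280 = -7202$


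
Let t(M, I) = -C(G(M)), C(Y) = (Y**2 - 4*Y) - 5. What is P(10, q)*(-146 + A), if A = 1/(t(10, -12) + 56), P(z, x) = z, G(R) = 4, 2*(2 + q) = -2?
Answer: -89050/61 ≈ -1459.8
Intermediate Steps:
q = -3 (q = -2 + (1/2)*(-2) = -2 - 1 = -3)
C(Y) = -5 + Y**2 - 4*Y
t(M, I) = 5 (t(M, I) = -(-5 + 4**2 - 4*4) = -(-5 + 16 - 16) = -1*(-5) = 5)
A = 1/61 (A = 1/(5 + 56) = 1/61 ≈ 0.016393)
P(10, q)*(-146 + A) = 10*(-146 + 1/61) = 10*(-8905/61) = -89050/61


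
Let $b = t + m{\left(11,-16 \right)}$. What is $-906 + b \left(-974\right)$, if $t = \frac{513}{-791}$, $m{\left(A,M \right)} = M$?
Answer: $\frac{12109960}{791} \approx 15310.0$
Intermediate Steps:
$t = - \frac{513}{791}$ ($t = 513 \left(- \frac{1}{791}\right) = - \frac{513}{791} \approx -0.64855$)
$b = - \frac{13169}{791}$ ($b = - \frac{513}{791} - 16 = - \frac{13169}{791} \approx -16.649$)
$-906 + b \left(-974\right) = -906 - - \frac{12826606}{791} = -906 + \frac{12826606}{791} = \frac{12109960}{791}$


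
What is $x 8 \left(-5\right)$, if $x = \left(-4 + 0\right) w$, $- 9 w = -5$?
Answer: $\frac{800}{9} \approx 88.889$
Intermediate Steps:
$w = \frac{5}{9}$ ($w = \left(- \frac{1}{9}\right) \left(-5\right) = \frac{5}{9} \approx 0.55556$)
$x = - \frac{20}{9}$ ($x = \left(-4 + 0\right) \frac{5}{9} = \left(-4\right) \frac{5}{9} = - \frac{20}{9} \approx -2.2222$)
$x 8 \left(-5\right) = \left(- \frac{20}{9}\right) 8 \left(-5\right) = \left(- \frac{160}{9}\right) \left(-5\right) = \frac{800}{9}$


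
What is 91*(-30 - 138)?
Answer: -15288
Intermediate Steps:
91*(-30 - 138) = 91*(-168) = -15288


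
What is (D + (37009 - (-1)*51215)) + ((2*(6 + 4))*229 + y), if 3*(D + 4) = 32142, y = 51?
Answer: 103565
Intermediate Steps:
D = 10710 (D = -4 + (⅓)*32142 = -4 + 10714 = 10710)
(D + (37009 - (-1)*51215)) + ((2*(6 + 4))*229 + y) = (10710 + (37009 - (-1)*51215)) + ((2*(6 + 4))*229 + 51) = (10710 + (37009 - 1*(-51215))) + ((2*10)*229 + 51) = (10710 + (37009 + 51215)) + (20*229 + 51) = (10710 + 88224) + (4580 + 51) = 98934 + 4631 = 103565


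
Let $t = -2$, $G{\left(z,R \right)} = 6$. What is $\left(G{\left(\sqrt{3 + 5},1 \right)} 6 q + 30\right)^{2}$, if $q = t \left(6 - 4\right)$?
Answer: $12996$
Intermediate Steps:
$q = -4$ ($q = - 2 \left(6 - 4\right) = \left(-2\right) 2 = -4$)
$\left(G{\left(\sqrt{3 + 5},1 \right)} 6 q + 30\right)^{2} = \left(6 \cdot 6 \left(-4\right) + 30\right)^{2} = \left(36 \left(-4\right) + 30\right)^{2} = \left(-144 + 30\right)^{2} = \left(-114\right)^{2} = 12996$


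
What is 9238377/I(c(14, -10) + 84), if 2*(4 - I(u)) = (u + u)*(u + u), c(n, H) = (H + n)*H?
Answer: -9238377/3868 ≈ -2388.4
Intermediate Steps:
c(n, H) = H*(H + n)
I(u) = 4 - 2*u² (I(u) = 4 - (u + u)*(u + u)/2 = 4 - 2*u*2*u/2 = 4 - 2*u²)
9238377/I(c(14, -10) + 84) = 9238377/(4 - 2*(-10*(-10 + 14) + 84)²) = 9238377/(4 - 2*(-10*4 + 84)²) = 9238377/(4 - 2*(-40 + 84)²) = 9238377/(4 - 2*44²) = 9238377/(4 - 2*1936) = 9238377/(4 - 3872) = 9238377/(-3868) = 9238377*(-1/3868) = -9238377/3868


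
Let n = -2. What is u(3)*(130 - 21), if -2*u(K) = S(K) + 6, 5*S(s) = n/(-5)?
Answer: -8284/25 ≈ -331.36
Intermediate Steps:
S(s) = 2/25 (S(s) = (-2/(-5))/5 = (-2*(-⅕))/5 = (⅕)*(⅖) = 2/25)
u(K) = -76/25 (u(K) = -(2/25 + 6)/2 = -½*152/25 = -76/25)
u(3)*(130 - 21) = -76*(130 - 21)/25 = -76/25*109 = -8284/25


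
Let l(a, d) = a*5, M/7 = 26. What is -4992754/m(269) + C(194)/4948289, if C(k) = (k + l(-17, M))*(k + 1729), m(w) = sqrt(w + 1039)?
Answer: 209607/4948289 - 2496377*sqrt(327)/327 ≈ -1.3805e+5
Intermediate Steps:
M = 182 (M = 7*26 = 182)
l(a, d) = 5*a
m(w) = sqrt(1039 + w)
C(k) = (-85 + k)*(1729 + k) (C(k) = (k + 5*(-17))*(k + 1729) = (k - 85)*(1729 + k) = (-85 + k)*(1729 + k))
-4992754/m(269) + C(194)/4948289 = -4992754/sqrt(1039 + 269) + (-146965 + 194**2 + 1644*194)/4948289 = -4992754*sqrt(327)/654 + (-146965 + 37636 + 318936)*(1/4948289) = -4992754*sqrt(327)/654 + 209607*(1/4948289) = -2496377*sqrt(327)/327 + 209607/4948289 = 209607/4948289 - 2496377*sqrt(327)/327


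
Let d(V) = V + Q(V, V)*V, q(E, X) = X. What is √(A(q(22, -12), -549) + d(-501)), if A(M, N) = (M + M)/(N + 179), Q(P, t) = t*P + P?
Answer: 3*I*√477252417445/185 ≈ 11203.0*I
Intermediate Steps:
Q(P, t) = P + P*t (Q(P, t) = P*t + P = P + P*t)
d(V) = V + V²*(1 + V) (d(V) = V + (V*(1 + V))*V = V + V²*(1 + V))
A(M, N) = 2*M/(179 + N) (A(M, N) = (2*M)/(179 + N) = 2*M/(179 + N))
√(A(q(22, -12), -549) + d(-501)) = √(2*(-12)/(179 - 549) - 501*(1 - 501*(1 - 501))) = √(2*(-12)/(-370) - 501*(1 - 501*(-500))) = √(2*(-12)*(-1/370) - 501*(1 + 250500)) = √(12/185 - 501*250501) = √(12/185 - 125501001) = √(-23217685173/185) = 3*I*√477252417445/185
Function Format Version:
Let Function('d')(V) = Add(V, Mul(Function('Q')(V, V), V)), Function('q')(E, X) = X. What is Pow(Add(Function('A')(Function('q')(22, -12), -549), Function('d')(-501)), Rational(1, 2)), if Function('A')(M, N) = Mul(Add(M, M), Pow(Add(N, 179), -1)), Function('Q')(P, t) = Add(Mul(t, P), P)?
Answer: Mul(Rational(3, 185), I, Pow(477252417445, Rational(1, 2))) ≈ Mul(11203., I)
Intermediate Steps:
Function('Q')(P, t) = Add(P, Mul(P, t)) (Function('Q')(P, t) = Add(Mul(P, t), P) = Add(P, Mul(P, t)))
Function('d')(V) = Add(V, Mul(Pow(V, 2), Add(1, V))) (Function('d')(V) = Add(V, Mul(Mul(V, Add(1, V)), V)) = Add(V, Mul(Pow(V, 2), Add(1, V))))
Function('A')(M, N) = Mul(2, M, Pow(Add(179, N), -1)) (Function('A')(M, N) = Mul(Mul(2, M), Pow(Add(179, N), -1)) = Mul(2, M, Pow(Add(179, N), -1)))
Pow(Add(Function('A')(Function('q')(22, -12), -549), Function('d')(-501)), Rational(1, 2)) = Pow(Add(Mul(2, -12, Pow(Add(179, -549), -1)), Mul(-501, Add(1, Mul(-501, Add(1, -501))))), Rational(1, 2)) = Pow(Add(Mul(2, -12, Pow(-370, -1)), Mul(-501, Add(1, Mul(-501, -500)))), Rational(1, 2)) = Pow(Add(Mul(2, -12, Rational(-1, 370)), Mul(-501, Add(1, 250500))), Rational(1, 2)) = Pow(Add(Rational(12, 185), Mul(-501, 250501)), Rational(1, 2)) = Pow(Add(Rational(12, 185), -125501001), Rational(1, 2)) = Pow(Rational(-23217685173, 185), Rational(1, 2)) = Mul(Rational(3, 185), I, Pow(477252417445, Rational(1, 2)))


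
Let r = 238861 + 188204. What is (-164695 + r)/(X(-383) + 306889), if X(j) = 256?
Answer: 52474/61429 ≈ 0.85422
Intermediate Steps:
r = 427065
(-164695 + r)/(X(-383) + 306889) = (-164695 + 427065)/(256 + 306889) = 262370/307145 = 262370*(1/307145) = 52474/61429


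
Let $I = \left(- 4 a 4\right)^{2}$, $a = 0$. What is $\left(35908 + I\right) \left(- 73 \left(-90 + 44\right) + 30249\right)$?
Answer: $1206760156$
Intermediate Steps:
$I = 0$ ($I = \left(\left(-4\right) 0 \cdot 4\right)^{2} = \left(0 \cdot 4\right)^{2} = 0^{2} = 0$)
$\left(35908 + I\right) \left(- 73 \left(-90 + 44\right) + 30249\right) = \left(35908 + 0\right) \left(- 73 \left(-90 + 44\right) + 30249\right) = 35908 \left(\left(-73\right) \left(-46\right) + 30249\right) = 35908 \left(3358 + 30249\right) = 35908 \cdot 33607 = 1206760156$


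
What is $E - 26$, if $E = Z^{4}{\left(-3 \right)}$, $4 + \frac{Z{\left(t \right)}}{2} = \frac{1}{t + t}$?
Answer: $\frac{388519}{81} \approx 4796.5$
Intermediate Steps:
$Z{\left(t \right)} = -8 + \frac{1}{t}$ ($Z{\left(t \right)} = -8 + \frac{2}{t + t} = -8 + \frac{2}{2 t} = -8 + 2 \frac{1}{2 t} = -8 + \frac{1}{t}$)
$E = \frac{390625}{81}$ ($E = \left(-8 + \frac{1}{-3}\right)^{4} = \left(-8 - \frac{1}{3}\right)^{4} = \left(- \frac{25}{3}\right)^{4} = \frac{390625}{81} \approx 4822.5$)
$E - 26 = \frac{390625}{81} - 26 = \frac{388519}{81}$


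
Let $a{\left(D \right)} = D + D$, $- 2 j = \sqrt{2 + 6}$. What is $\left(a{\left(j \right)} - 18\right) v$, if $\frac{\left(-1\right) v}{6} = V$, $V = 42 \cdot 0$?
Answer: $0$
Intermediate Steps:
$V = 0$
$j = - \sqrt{2}$ ($j = - \frac{\sqrt{2 + 6}}{2} = - \frac{\sqrt{8}}{2} = - \frac{2 \sqrt{2}}{2} = - \sqrt{2} \approx -1.4142$)
$v = 0$ ($v = \left(-6\right) 0 = 0$)
$a{\left(D \right)} = 2 D$
$\left(a{\left(j \right)} - 18\right) v = \left(2 \left(- \sqrt{2}\right) - 18\right) 0 = \left(- 2 \sqrt{2} - 18\right) 0 = \left(-18 - 2 \sqrt{2}\right) 0 = 0$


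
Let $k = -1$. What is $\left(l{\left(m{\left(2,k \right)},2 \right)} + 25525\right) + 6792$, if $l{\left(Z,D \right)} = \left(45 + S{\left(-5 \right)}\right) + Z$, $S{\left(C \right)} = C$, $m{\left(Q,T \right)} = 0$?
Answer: $32357$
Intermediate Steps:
$l{\left(Z,D \right)} = 40 + Z$ ($l{\left(Z,D \right)} = \left(45 - 5\right) + Z = 40 + Z$)
$\left(l{\left(m{\left(2,k \right)},2 \right)} + 25525\right) + 6792 = \left(\left(40 + 0\right) + 25525\right) + 6792 = \left(40 + 25525\right) + 6792 = 25565 + 6792 = 32357$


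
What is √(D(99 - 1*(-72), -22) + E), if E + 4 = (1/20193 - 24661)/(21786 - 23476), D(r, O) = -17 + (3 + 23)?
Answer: √33753125628615/1312545 ≈ 4.4263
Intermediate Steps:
D(r, O) = 9 (D(r, O) = -17 + 26 = 9)
E = 180737446/17063085 (E = -4 + (1/20193 - 24661)/(21786 - 23476) = -4 + (1/20193 - 24661)/(-1690) = -4 - 497979572/20193*(-1/1690) = -4 + 248989786/17063085 = 180737446/17063085 ≈ 10.592)
√(D(99 - 1*(-72), -22) + E) = √(9 + 180737446/17063085) = √(334305211/17063085) = √33753125628615/1312545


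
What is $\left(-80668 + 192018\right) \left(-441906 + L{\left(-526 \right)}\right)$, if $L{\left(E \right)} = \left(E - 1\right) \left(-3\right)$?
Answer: $-49030188750$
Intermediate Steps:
$L{\left(E \right)} = 3 - 3 E$ ($L{\left(E \right)} = \left(-1 + E\right) \left(-3\right) = 3 - 3 E$)
$\left(-80668 + 192018\right) \left(-441906 + L{\left(-526 \right)}\right) = \left(-80668 + 192018\right) \left(-441906 + \left(3 - -1578\right)\right) = 111350 \left(-441906 + \left(3 + 1578\right)\right) = 111350 \left(-441906 + 1581\right) = 111350 \left(-440325\right) = -49030188750$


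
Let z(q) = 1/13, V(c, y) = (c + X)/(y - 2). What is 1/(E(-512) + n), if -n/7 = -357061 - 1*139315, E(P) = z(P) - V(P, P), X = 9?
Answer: 6682/23217484999 ≈ 2.8780e-7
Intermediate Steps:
V(c, y) = (9 + c)/(-2 + y) (V(c, y) = (c + 9)/(y - 2) = (9 + c)/(-2 + y))
z(q) = 1/13
E(P) = 1/13 - (9 + P)/(-2 + P)
n = 3474632 (n = -7*(-357061 - 1*139315) = -7*(-357061 - 139315) = -7*(-496376) = 3474632)
1/(E(-512) + n) = 1/((-119 - 12*(-512))/(13*(-2 - 512)) + 3474632) = 1/((1/13)*(-119 + 6144)/(-514) + 3474632) = 1/((1/13)*(-1/514)*6025 + 3474632) = 1/(-6025/6682 + 3474632) = 1/(23217484999/6682) = 6682/23217484999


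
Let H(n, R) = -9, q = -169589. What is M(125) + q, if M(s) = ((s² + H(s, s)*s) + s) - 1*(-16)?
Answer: -154948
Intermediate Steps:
M(s) = 16 + s² - 8*s (M(s) = ((s² - 9*s) + s) - 1*(-16) = (s² - 8*s) + 16 = 16 + s² - 8*s)
M(125) + q = (16 + 125² - 8*125) - 169589 = (16 + 15625 - 1000) - 169589 = 14641 - 169589 = -154948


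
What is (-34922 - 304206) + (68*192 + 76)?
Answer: -325996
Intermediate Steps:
(-34922 - 304206) + (68*192 + 76) = -339128 + (13056 + 76) = -339128 + 13132 = -325996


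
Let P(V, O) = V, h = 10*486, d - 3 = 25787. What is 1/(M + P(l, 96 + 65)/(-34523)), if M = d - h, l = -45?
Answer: 34523/722566435 ≈ 4.7778e-5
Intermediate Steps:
d = 25790 (d = 3 + 25787 = 25790)
h = 4860
M = 20930 (M = 25790 - 1*4860 = 25790 - 4860 = 20930)
1/(M + P(l, 96 + 65)/(-34523)) = 1/(20930 - 45/(-34523)) = 1/(20930 - 45*(-1/34523)) = 1/(20930 + 45/34523) = 1/(722566435/34523) = 34523/722566435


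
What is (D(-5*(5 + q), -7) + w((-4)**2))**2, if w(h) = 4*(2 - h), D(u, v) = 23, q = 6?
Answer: 1089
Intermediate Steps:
w(h) = 8 - 4*h
(D(-5*(5 + q), -7) + w((-4)**2))**2 = (23 + (8 - 4*(-4)**2))**2 = (23 + (8 - 4*16))**2 = (23 + (8 - 64))**2 = (23 - 56)**2 = (-33)**2 = 1089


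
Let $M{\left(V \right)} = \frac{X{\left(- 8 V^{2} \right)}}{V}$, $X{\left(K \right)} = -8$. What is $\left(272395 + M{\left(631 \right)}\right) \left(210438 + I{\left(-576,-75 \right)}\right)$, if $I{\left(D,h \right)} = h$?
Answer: $\frac{36157452659031}{631} \approx 5.7302 \cdot 10^{10}$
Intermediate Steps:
$M{\left(V \right)} = - \frac{8}{V}$
$\left(272395 + M{\left(631 \right)}\right) \left(210438 + I{\left(-576,-75 \right)}\right) = \left(272395 - \frac{8}{631}\right) \left(210438 - 75\right) = \left(272395 - \frac{8}{631}\right) 210363 = \frac{171881237}{631} \cdot 210363 = \frac{36157452659031}{631}$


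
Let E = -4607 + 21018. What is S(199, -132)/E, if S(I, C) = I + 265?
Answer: 464/16411 ≈ 0.028274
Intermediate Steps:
E = 16411
S(I, C) = 265 + I
S(199, -132)/E = (265 + 199)/16411 = 464*(1/16411) = 464/16411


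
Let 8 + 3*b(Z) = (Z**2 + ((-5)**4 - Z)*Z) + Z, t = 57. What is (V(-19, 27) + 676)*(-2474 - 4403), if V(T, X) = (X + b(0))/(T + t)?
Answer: -530471149/114 ≈ -4.6533e+6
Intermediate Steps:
b(Z) = -8/3 + Z/3 + Z**2/3 + Z*(625 - Z)/3 (b(Z) = -8/3 + ((Z**2 + ((-5)**4 - Z)*Z) + Z)/3 = -8/3 + ((Z**2 + (625 - Z)*Z) + Z)/3 = -8/3 + ((Z**2 + Z*(625 - Z)) + Z)/3 = -8/3 + (Z + Z**2 + Z*(625 - Z))/3 = -8/3 + (Z/3 + Z**2/3 + Z*(625 - Z)/3) = -8/3 + Z/3 + Z**2/3 + Z*(625 - Z)/3)
V(T, X) = (-8/3 + X)/(57 + T) (V(T, X) = (X + (-8/3 + (626/3)*0))/(T + 57) = (X + (-8/3 + 0))/(57 + T) = (X - 8/3)/(57 + T) = (-8/3 + X)/(57 + T))
(V(-19, 27) + 676)*(-2474 - 4403) = ((-8/3 + 27)/(57 - 19) + 676)*(-2474 - 4403) = ((73/3)/38 + 676)*(-6877) = ((1/38)*(73/3) + 676)*(-6877) = (73/114 + 676)*(-6877) = (77137/114)*(-6877) = -530471149/114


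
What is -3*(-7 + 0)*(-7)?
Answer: -147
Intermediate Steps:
-3*(-7 + 0)*(-7) = -3*(-7)*(-7) = 21*(-7) = -147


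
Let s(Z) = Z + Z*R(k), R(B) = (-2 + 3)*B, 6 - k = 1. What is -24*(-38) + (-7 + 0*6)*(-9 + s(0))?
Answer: 975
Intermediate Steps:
k = 5 (k = 6 - 1*1 = 6 - 1 = 5)
R(B) = B (R(B) = 1*B = B)
s(Z) = 6*Z (s(Z) = Z + Z*5 = Z + 5*Z = 6*Z)
-24*(-38) + (-7 + 0*6)*(-9 + s(0)) = -24*(-38) + (-7 + 0*6)*(-9 + 6*0) = 912 + (-7 + 0)*(-9 + 0) = 912 - 7*(-9) = 912 + 63 = 975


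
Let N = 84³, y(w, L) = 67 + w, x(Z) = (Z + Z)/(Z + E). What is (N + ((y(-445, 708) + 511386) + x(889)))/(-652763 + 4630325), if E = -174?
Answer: 394577929/1421978415 ≈ 0.27749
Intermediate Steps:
x(Z) = 2*Z/(-174 + Z) (x(Z) = (Z + Z)/(Z - 174) = (2*Z)/(-174 + Z) = 2*Z/(-174 + Z))
N = 592704
(N + ((y(-445, 708) + 511386) + x(889)))/(-652763 + 4630325) = (592704 + (((67 - 445) + 511386) + 2*889/(-174 + 889)))/(-652763 + 4630325) = (592704 + ((-378 + 511386) + 2*889/715))/3977562 = (592704 + (511008 + 2*889*(1/715)))*(1/3977562) = (592704 + (511008 + 1778/715))*(1/3977562) = (592704 + 365372498/715)*(1/3977562) = (789155858/715)*(1/3977562) = 394577929/1421978415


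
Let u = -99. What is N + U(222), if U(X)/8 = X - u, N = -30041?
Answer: -27473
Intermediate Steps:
U(X) = 792 + 8*X (U(X) = 8*(X - 1*(-99)) = 8*(X + 99) = 8*(99 + X) = 792 + 8*X)
N + U(222) = -30041 + (792 + 8*222) = -30041 + (792 + 1776) = -30041 + 2568 = -27473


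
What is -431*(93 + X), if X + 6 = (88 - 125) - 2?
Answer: -20688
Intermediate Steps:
X = -45 (X = -6 + ((88 - 125) - 2) = -6 + (-37 - 2) = -6 - 39 = -45)
-431*(93 + X) = -431*(93 - 45) = -431*48 = -20688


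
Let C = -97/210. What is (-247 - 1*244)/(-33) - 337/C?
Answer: 2383037/3201 ≈ 744.47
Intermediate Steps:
C = -97/210 (C = -97*1/210 = -97/210 ≈ -0.46190)
(-247 - 1*244)/(-33) - 337/C = (-247 - 1*244)/(-33) - 337/(-97/210) = (-247 - 244)*(-1/33) - 337*(-210/97) = -491*(-1/33) + 70770/97 = 491/33 + 70770/97 = 2383037/3201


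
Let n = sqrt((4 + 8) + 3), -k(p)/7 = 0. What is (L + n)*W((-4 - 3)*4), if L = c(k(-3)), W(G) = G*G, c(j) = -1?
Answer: -784 + 784*sqrt(15) ≈ 2252.4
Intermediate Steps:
k(p) = 0 (k(p) = -7*0 = 0)
W(G) = G**2
L = -1
n = sqrt(15) (n = sqrt(12 + 3) = sqrt(15) ≈ 3.8730)
(L + n)*W((-4 - 3)*4) = (-1 + sqrt(15))*((-4 - 3)*4)**2 = (-1 + sqrt(15))*(-7*4)**2 = (-1 + sqrt(15))*(-28)**2 = (-1 + sqrt(15))*784 = -784 + 784*sqrt(15)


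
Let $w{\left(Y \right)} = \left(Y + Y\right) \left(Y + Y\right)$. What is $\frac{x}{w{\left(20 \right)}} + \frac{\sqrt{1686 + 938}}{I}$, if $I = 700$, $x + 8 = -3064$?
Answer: $- \frac{48}{25} + \frac{2 \sqrt{41}}{175} \approx -1.8468$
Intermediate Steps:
$w{\left(Y \right)} = 4 Y^{2}$ ($w{\left(Y \right)} = 2 Y 2 Y = 4 Y^{2}$)
$x = -3072$ ($x = -8 - 3064 = -3072$)
$\frac{x}{w{\left(20 \right)}} + \frac{\sqrt{1686 + 938}}{I} = - \frac{3072}{4 \cdot 20^{2}} + \frac{\sqrt{1686 + 938}}{700} = - \frac{3072}{4 \cdot 400} + \sqrt{2624} \cdot \frac{1}{700} = - \frac{3072}{1600} + 8 \sqrt{41} \cdot \frac{1}{700} = \left(-3072\right) \frac{1}{1600} + \frac{2 \sqrt{41}}{175} = - \frac{48}{25} + \frac{2 \sqrt{41}}{175}$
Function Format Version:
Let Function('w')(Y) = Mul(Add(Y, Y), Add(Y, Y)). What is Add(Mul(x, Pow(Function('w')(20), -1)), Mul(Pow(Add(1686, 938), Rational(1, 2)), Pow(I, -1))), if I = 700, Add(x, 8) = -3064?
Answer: Add(Rational(-48, 25), Mul(Rational(2, 175), Pow(41, Rational(1, 2)))) ≈ -1.8468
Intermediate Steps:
Function('w')(Y) = Mul(4, Pow(Y, 2)) (Function('w')(Y) = Mul(Mul(2, Y), Mul(2, Y)) = Mul(4, Pow(Y, 2)))
x = -3072 (x = Add(-8, -3064) = -3072)
Add(Mul(x, Pow(Function('w')(20), -1)), Mul(Pow(Add(1686, 938), Rational(1, 2)), Pow(I, -1))) = Add(Mul(-3072, Pow(Mul(4, Pow(20, 2)), -1)), Mul(Pow(Add(1686, 938), Rational(1, 2)), Pow(700, -1))) = Add(Mul(-3072, Pow(Mul(4, 400), -1)), Mul(Pow(2624, Rational(1, 2)), Rational(1, 700))) = Add(Mul(-3072, Pow(1600, -1)), Mul(Mul(8, Pow(41, Rational(1, 2))), Rational(1, 700))) = Add(Mul(-3072, Rational(1, 1600)), Mul(Rational(2, 175), Pow(41, Rational(1, 2)))) = Add(Rational(-48, 25), Mul(Rational(2, 175), Pow(41, Rational(1, 2))))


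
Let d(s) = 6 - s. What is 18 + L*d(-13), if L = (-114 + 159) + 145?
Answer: 3628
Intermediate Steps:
L = 190 (L = 45 + 145 = 190)
18 + L*d(-13) = 18 + 190*(6 - 1*(-13)) = 18 + 190*(6 + 13) = 18 + 190*19 = 18 + 3610 = 3628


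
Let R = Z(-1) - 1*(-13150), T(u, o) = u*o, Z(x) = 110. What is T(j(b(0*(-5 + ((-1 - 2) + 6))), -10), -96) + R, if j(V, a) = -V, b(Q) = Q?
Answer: 13260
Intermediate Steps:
T(u, o) = o*u
R = 13260 (R = 110 - 1*(-13150) = 110 + 13150 = 13260)
T(j(b(0*(-5 + ((-1 - 2) + 6))), -10), -96) + R = -(-96)*0*(-5 + ((-1 - 2) + 6)) + 13260 = -(-96)*0*(-5 + (-3 + 6)) + 13260 = -(-96)*0*(-5 + 3) + 13260 = -(-96)*0*(-2) + 13260 = -(-96)*0 + 13260 = -96*0 + 13260 = 0 + 13260 = 13260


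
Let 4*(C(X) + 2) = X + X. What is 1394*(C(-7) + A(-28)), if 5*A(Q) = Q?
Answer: -77367/5 ≈ -15473.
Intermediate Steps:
A(Q) = Q/5
C(X) = -2 + X/2 (C(X) = -2 + (X + X)/4 = -2 + (2*X)/4 = -2 + X/2)
1394*(C(-7) + A(-28)) = 1394*((-2 + (½)*(-7)) + (⅕)*(-28)) = 1394*((-2 - 7/2) - 28/5) = 1394*(-11/2 - 28/5) = 1394*(-111/10) = -77367/5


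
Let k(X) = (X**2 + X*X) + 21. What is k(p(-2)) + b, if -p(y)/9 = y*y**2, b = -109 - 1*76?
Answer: 10204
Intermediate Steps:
b = -185 (b = -109 - 76 = -185)
p(y) = -9*y**3 (p(y) = -9*y*y**2 = -9*y**3)
k(X) = 21 + 2*X**2 (k(X) = (X**2 + X**2) + 21 = 2*X**2 + 21 = 21 + 2*X**2)
k(p(-2)) + b = (21 + 2*(-9*(-2)**3)**2) - 185 = (21 + 2*(-9*(-8))**2) - 185 = (21 + 2*72**2) - 185 = (21 + 2*5184) - 185 = (21 + 10368) - 185 = 10389 - 185 = 10204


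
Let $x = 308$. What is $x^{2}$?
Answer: $94864$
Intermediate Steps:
$x^{2} = 308^{2} = 94864$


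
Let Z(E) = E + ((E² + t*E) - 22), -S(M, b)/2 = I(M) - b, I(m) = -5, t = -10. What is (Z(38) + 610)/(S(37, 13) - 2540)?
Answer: -845/1252 ≈ -0.67492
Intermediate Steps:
S(M, b) = 10 + 2*b (S(M, b) = -2*(-5 - b) = 10 + 2*b)
Z(E) = -22 + E² - 9*E (Z(E) = E + ((E² - 10*E) - 22) = E + (-22 + E² - 10*E) = -22 + E² - 9*E)
(Z(38) + 610)/(S(37, 13) - 2540) = ((-22 + 38² - 9*38) + 610)/((10 + 2*13) - 2540) = ((-22 + 1444 - 342) + 610)/((10 + 26) - 2540) = (1080 + 610)/(36 - 2540) = 1690/(-2504) = 1690*(-1/2504) = -845/1252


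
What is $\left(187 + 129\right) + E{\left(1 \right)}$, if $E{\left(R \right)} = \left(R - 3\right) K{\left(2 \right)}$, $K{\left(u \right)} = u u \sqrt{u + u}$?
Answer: $300$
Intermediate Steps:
$K{\left(u \right)} = \sqrt{2} u^{\frac{5}{2}}$ ($K{\left(u \right)} = u^{2} \sqrt{2 u} = u^{2} \sqrt{2} \sqrt{u} = \sqrt{2} u^{\frac{5}{2}}$)
$E{\left(R \right)} = -24 + 8 R$ ($E{\left(R \right)} = \left(R - 3\right) \sqrt{2} \cdot 2^{\frac{5}{2}} = \left(-3 + R\right) \sqrt{2} \cdot 4 \sqrt{2} = \left(-3 + R\right) 8 = -24 + 8 R$)
$\left(187 + 129\right) + E{\left(1 \right)} = \left(187 + 129\right) + \left(-24 + 8 \cdot 1\right) = 316 + \left(-24 + 8\right) = 316 - 16 = 300$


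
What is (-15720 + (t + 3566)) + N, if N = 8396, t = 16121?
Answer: 12363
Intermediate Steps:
(-15720 + (t + 3566)) + N = (-15720 + (16121 + 3566)) + 8396 = (-15720 + 19687) + 8396 = 3967 + 8396 = 12363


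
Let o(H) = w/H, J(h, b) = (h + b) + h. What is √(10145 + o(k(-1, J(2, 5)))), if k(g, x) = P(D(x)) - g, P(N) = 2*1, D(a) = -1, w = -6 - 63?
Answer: √10122 ≈ 100.61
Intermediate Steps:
w = -69
P(N) = 2
J(h, b) = b + 2*h (J(h, b) = (b + h) + h = b + 2*h)
k(g, x) = 2 - g
o(H) = -69/H
√(10145 + o(k(-1, J(2, 5)))) = √(10145 - 69/(2 - 1*(-1))) = √(10145 - 69/(2 + 1)) = √(10145 - 69/3) = √(10145 - 69*⅓) = √(10145 - 23) = √10122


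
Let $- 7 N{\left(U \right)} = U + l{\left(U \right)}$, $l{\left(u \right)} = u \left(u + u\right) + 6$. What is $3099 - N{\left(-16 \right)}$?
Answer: $\frac{22195}{7} \approx 3170.7$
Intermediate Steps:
$l{\left(u \right)} = 6 + 2 u^{2}$ ($l{\left(u \right)} = u 2 u + 6 = 2 u^{2} + 6 = 6 + 2 u^{2}$)
$N{\left(U \right)} = - \frac{6}{7} - \frac{2 U^{2}}{7} - \frac{U}{7}$ ($N{\left(U \right)} = - \frac{U + \left(6 + 2 U^{2}\right)}{7} = - \frac{6 + U + 2 U^{2}}{7} = - \frac{6}{7} - \frac{2 U^{2}}{7} - \frac{U}{7}$)
$3099 - N{\left(-16 \right)} = 3099 - \left(- \frac{6}{7} - \frac{2 \left(-16\right)^{2}}{7} - - \frac{16}{7}\right) = 3099 - \left(- \frac{6}{7} - \frac{512}{7} + \frac{16}{7}\right) = 3099 - - \frac{502}{7} = 3099 + \frac{502}{7} = \frac{22195}{7}$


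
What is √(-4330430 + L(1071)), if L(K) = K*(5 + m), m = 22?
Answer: I*√4301513 ≈ 2074.0*I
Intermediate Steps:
L(K) = 27*K (L(K) = K*(5 + 22) = K*27 = 27*K)
√(-4330430 + L(1071)) = √(-4330430 + 27*1071) = √(-4330430 + 28917) = √(-4301513) = I*√4301513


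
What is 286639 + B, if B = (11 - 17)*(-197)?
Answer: 287821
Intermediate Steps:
B = 1182 (B = -6*(-197) = 1182)
286639 + B = 286639 + 1182 = 287821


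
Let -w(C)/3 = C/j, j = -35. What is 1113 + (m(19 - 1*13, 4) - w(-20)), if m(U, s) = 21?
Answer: 7950/7 ≈ 1135.7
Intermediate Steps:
w(C) = 3*C/35 (w(C) = -3*C/(-35) = -3*C*(-1)/35 = -(-3)*C/35 = 3*C/35)
1113 + (m(19 - 1*13, 4) - w(-20)) = 1113 + (21 - 3*(-20)/35) = 1113 + (21 - 1*(-12/7)) = 1113 + (21 + 12/7) = 1113 + 159/7 = 7950/7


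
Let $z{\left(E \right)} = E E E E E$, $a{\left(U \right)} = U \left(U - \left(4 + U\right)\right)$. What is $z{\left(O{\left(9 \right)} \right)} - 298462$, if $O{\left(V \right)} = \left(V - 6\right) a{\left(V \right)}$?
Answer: $-14693579230$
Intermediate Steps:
$a{\left(U \right)} = - 4 U$ ($a{\left(U \right)} = U \left(-4\right) = - 4 U$)
$O{\left(V \right)} = - 4 V \left(-6 + V\right)$ ($O{\left(V \right)} = \left(V - 6\right) \left(- 4 V\right) = \left(-6 + V\right) \left(- 4 V\right) = - 4 V \left(-6 + V\right)$)
$z{\left(E \right)} = E^{5}$ ($z{\left(E \right)} = E^{2} E E E = E^{3} E E = E^{4} E = E^{5}$)
$z{\left(O{\left(9 \right)} \right)} - 298462 = \left(4 \cdot 9 \left(6 - 9\right)\right)^{5} - 298462 = \left(4 \cdot 9 \left(-3\right)\right)^{5} - 298462 = \left(-108\right)^{5} - 298462 = -14693280768 - 298462 = -14693579230$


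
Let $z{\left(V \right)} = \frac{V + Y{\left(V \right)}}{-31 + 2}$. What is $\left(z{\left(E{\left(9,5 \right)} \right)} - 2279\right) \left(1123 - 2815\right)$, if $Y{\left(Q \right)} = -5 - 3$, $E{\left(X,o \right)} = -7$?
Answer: $\frac{111800592}{29} \approx 3.8552 \cdot 10^{6}$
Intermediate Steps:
$Y{\left(Q \right)} = -8$
$z{\left(V \right)} = \frac{8}{29} - \frac{V}{29}$ ($z{\left(V \right)} = \frac{V - 8}{-31 + 2} = \frac{-8 + V}{-29} = \left(-8 + V\right) \left(- \frac{1}{29}\right) = \frac{8}{29} - \frac{V}{29}$)
$\left(z{\left(E{\left(9,5 \right)} \right)} - 2279\right) \left(1123 - 2815\right) = \left(\left(\frac{8}{29} - - \frac{7}{29}\right) - 2279\right) \left(1123 - 2815\right) = \left(\left(\frac{8}{29} + \frac{7}{29}\right) - 2279\right) \left(-1692\right) = \left(\frac{15}{29} - 2279\right) \left(-1692\right) = \left(- \frac{66076}{29}\right) \left(-1692\right) = \frac{111800592}{29}$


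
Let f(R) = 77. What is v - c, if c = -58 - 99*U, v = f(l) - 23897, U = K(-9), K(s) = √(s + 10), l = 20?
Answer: -23663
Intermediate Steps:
K(s) = √(10 + s)
U = 1 (U = √(10 - 9) = √1 = 1)
v = -23820 (v = 77 - 23897 = -23820)
c = -157 (c = -58 - 99*1 = -58 - 99 = -157)
v - c = -23820 - 1*(-157) = -23820 + 157 = -23663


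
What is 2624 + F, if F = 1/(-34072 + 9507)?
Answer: 64458559/24565 ≈ 2624.0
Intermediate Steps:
F = -1/24565 (F = 1/(-24565) = -1/24565 ≈ -4.0708e-5)
2624 + F = 2624 - 1/24565 = 64458559/24565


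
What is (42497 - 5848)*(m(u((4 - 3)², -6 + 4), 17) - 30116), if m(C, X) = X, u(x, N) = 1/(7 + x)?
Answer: -1103098251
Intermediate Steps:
(42497 - 5848)*(m(u((4 - 3)², -6 + 4), 17) - 30116) = (42497 - 5848)*(17 - 30116) = 36649*(-30099) = -1103098251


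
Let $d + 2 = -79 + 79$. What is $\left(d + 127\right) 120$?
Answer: $15000$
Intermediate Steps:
$d = -2$ ($d = -2 + \left(-79 + 79\right) = -2 + 0 = -2$)
$\left(d + 127\right) 120 = \left(-2 + 127\right) 120 = 125 \cdot 120 = 15000$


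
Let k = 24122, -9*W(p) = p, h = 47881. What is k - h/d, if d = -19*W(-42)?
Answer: 6560095/266 ≈ 24662.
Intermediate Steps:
W(p) = -p/9
d = -266/3 (d = -(-19)*(-42)/9 = -19*14/3 = -266/3 ≈ -88.667)
k - h/d = 24122 - 47881/(-266/3) = 24122 - 47881*(-3)/266 = 24122 - 1*(-143643/266) = 24122 + 143643/266 = 6560095/266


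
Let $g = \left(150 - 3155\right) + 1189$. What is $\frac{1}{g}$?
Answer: $- \frac{1}{1816} \approx -0.00055066$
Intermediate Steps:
$g = -1816$ ($g = -3005 + 1189 = -1816$)
$\frac{1}{g} = \frac{1}{-1816} = - \frac{1}{1816}$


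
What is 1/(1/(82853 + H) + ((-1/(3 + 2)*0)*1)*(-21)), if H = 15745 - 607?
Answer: 97991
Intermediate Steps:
H = 15138
1/(1/(82853 + H) + ((-1/(3 + 2)*0)*1)*(-21)) = 1/(1/(82853 + 15138) + ((-1/(3 + 2)*0)*1)*(-21)) = 1/(1/97991 + ((-1/5*0)*1)*(-21)) = 1/(1/97991 + ((-1*⅕*0)*1)*(-21)) = 1/(1/97991 + (-⅕*0*1)*(-21)) = 1/(1/97991 + (0*1)*(-21)) = 1/(1/97991 + 0*(-21)) = 1/(1/97991 + 0) = 1/(1/97991) = 97991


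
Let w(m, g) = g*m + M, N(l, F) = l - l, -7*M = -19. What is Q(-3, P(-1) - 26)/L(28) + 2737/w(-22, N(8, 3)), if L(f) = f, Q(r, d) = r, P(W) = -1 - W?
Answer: 536395/532 ≈ 1008.3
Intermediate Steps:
M = 19/7 (M = -1/7*(-19) = 19/7 ≈ 2.7143)
N(l, F) = 0
w(m, g) = 19/7 + g*m (w(m, g) = g*m + 19/7 = 19/7 + g*m)
Q(-3, P(-1) - 26)/L(28) + 2737/w(-22, N(8, 3)) = -3/28 + 2737/(19/7 + 0*(-22)) = -3*1/28 + 2737/(19/7 + 0) = -3/28 + 2737/(19/7) = -3/28 + 2737*(7/19) = -3/28 + 19159/19 = 536395/532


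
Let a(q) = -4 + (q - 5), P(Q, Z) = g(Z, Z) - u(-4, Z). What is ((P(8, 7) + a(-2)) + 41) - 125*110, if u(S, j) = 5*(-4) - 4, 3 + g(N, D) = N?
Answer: -13692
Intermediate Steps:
g(N, D) = -3 + N
u(S, j) = -24 (u(S, j) = -20 - 4 = -24)
P(Q, Z) = 21 + Z (P(Q, Z) = (-3 + Z) - 1*(-24) = (-3 + Z) + 24 = 21 + Z)
a(q) = -9 + q (a(q) = -4 + (-5 + q) = -9 + q)
((P(8, 7) + a(-2)) + 41) - 125*110 = (((21 + 7) + (-9 - 2)) + 41) - 125*110 = ((28 - 11) + 41) - 13750 = (17 + 41) - 13750 = 58 - 13750 = -13692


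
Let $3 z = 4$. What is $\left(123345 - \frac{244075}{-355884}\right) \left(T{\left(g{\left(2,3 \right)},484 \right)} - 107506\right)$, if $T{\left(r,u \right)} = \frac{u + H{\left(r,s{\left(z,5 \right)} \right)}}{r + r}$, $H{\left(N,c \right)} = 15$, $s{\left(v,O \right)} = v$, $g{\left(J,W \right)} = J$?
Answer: $- \frac{6284918048174625}{474512} \approx -1.3245 \cdot 10^{10}$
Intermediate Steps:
$z = \frac{4}{3}$ ($z = \frac{1}{3} \cdot 4 = \frac{4}{3} \approx 1.3333$)
$T{\left(r,u \right)} = \frac{15 + u}{2 r}$ ($T{\left(r,u \right)} = \frac{u + 15}{r + r} = \frac{15 + u}{2 r}$)
$\left(123345 - \frac{244075}{-355884}\right) \left(T{\left(g{\left(2,3 \right)},484 \right)} - 107506\right) = \left(123345 - \frac{244075}{-355884}\right) \left(\frac{15 + 484}{2 \cdot 2} - 107506\right) = \left(123345 - - \frac{244075}{355884}\right) \left(\frac{1}{2} \cdot \frac{1}{2} \cdot 499 - 107506\right) = \left(123345 + \frac{244075}{355884}\right) \left(\frac{499}{4} - 107506\right) = \frac{43896756055}{355884} \left(- \frac{429525}{4}\right) = - \frac{6284918048174625}{474512}$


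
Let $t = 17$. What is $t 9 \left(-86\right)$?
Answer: $-13158$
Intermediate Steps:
$t 9 \left(-86\right) = 17 \cdot 9 \left(-86\right) = 153 \left(-86\right) = -13158$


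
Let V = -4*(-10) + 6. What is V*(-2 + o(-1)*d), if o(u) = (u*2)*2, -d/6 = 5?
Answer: 5428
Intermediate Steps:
d = -30 (d = -6*5 = -30)
o(u) = 4*u (o(u) = (2*u)*2 = 4*u)
V = 46 (V = 40 + 6 = 46)
V*(-2 + o(-1)*d) = 46*(-2 + (4*(-1))*(-30)) = 46*(-2 - 4*(-30)) = 46*(-2 + 120) = 46*118 = 5428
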